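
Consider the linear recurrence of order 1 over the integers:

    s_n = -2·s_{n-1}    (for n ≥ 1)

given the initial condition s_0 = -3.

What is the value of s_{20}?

s_1 = -2·-3 = 6
s_2 = -2·6 = -12
s_3 = -2·-12 = 24
s_4 = -2·24 = -48
s_5 = -2·-48 = 96
s_6 = -2·96 = -192
s_7 = -2·-192 = 384
s_8 = -2·384 = -768
s_9 = -2·-768 = 1536
s_10 = -2·1536 = -3072
s_11 = -2·-3072 = 6144
s_12 = -2·6144 = -12288
s_13 = -2·-12288 = 24576
s_14 = -2·24576 = -49152
s_15 = -2·-49152 = 98304
s_16 = -2·98304 = -196608
s_17 = -2·-196608 = 393216
s_18 = -2·393216 = -786432
s_19 = -2·-786432 = 1572864
s_20 = -2·1572864 = -3145728

-3145728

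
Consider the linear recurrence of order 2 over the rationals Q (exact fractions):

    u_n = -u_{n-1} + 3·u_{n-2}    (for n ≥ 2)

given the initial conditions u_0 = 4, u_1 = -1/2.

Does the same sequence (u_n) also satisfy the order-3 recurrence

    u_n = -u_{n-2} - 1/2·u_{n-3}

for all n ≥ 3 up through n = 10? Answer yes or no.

Terms u_0..u_10: 4, -1/2, 25/2, -14, 103/2, -187/2, 248, -1057/2, 2545/2, -2858, 13351/2
n=3: candidate gives -3/2, actual u_3 = -14 ✗

no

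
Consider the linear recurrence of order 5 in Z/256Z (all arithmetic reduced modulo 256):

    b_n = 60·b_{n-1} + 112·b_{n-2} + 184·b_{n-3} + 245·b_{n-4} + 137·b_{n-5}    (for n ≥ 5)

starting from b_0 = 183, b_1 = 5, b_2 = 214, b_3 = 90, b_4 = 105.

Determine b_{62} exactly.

b_5 = 60·105 + 112·90 + 184·214 + 245·5 + 137·183 = 132
b_6 = 60·132 + 112·105 + 184·90 + 245·214 + 137·5 = 11
b_7 = 60·11 + 112·132 + 184·105 + 245·90 + 137·214 = 116
b_8 = 60·116 + 112·11 + 184·132 + 245·105 + 137·90 = 135
b_9 = 60·135 + 112·116 + 184·11 + 245·132 + 137·105 = 209
b_10 = 60·209 + 112·135 + 184·116 + 245·11 + 137·132 = 151
b_11 = 60·151 + 112·209 + 184·135 + 245·116 + 137·11 = 195
b_12 = 60·195 + 112·151 + 184·209 + 245·135 + 137·116 = 67
b_13 = 60·67 + 112·195 + 184·151 + 245·209 + 137·135 = 208
b_14 = 60·208 + 112·67 + 184·195 + 245·151 + 137·209 = 148
b_15 = 60·148 + 112·208 + 184·67 + 245·195 + 137·151 = 70
b_16 = 60·70 + 112·148 + 184·208 + 245·67 + 137·195 = 34
b_17 = 60·34 + 112·70 + 184·148 + 245·208 + 137·67 = 227
b_18 = 60·227 + 112·34 + 184·70 + 245·148 + 137·208 = 88
b_19 = 60·88 + 112·227 + 184·34 + 245·70 + 137·148 = 146
b_20 = 60·146 + 112·88 + 184·227 + 245·34 + 137·70 = 224
b_21 = 60·224 + 112·146 + 184·88 + 245·227 + 137·34 = 17
b_22 = 60·17 + 112·224 + 184·146 + 245·88 + 137·227 = 159
b_23 = 60·159 + 112·17 + 184·224 + 245·146 + 137·88 = 134
b_24 = 60·134 + 112·159 + 184·17 + 245·224 + 137·146 = 178
b_25 = 60·178 + 112·134 + 184·159 + 245·17 + 137·224 = 197
b_26 = 60·197 + 112·178 + 184·134 + 245·159 + 137·17 = 160
b_27 = 60·160 + 112·197 + 184·178 + 245·134 + 137·159 = 245
b_28 = 60·245 + 112·160 + 184·197 + 245·178 + 137·134 = 20
b_29 = 60·20 + 112·245 + 184·160 + 245·197 + 137·178 = 171
b_30 = 60·171 + 112·20 + 184·245 + 245·160 + 137·197 = 121
b_31 = 60·121 + 112·171 + 184·20 + 245·245 + 137·160 = 165
b_32 = 60·165 + 112·121 + 184·171 + 245·20 + 137·245 = 197
b_33 = 60·197 + 112·165 + 184·121 + 245·171 + 137·20 = 175
b_34 = 60·175 + 112·197 + 184·165 + 245·121 + 137·171 = 28
b_35 = 60·28 + 112·175 + 184·197 + 245·165 + 137·121 = 98
b_36 = 60·98 + 112·28 + 184·175 + 245·197 + 137·165 = 214
b_37 = 60·214 + 112·98 + 184·28 + 245·175 + 137·197 = 16
b_38 = 60·16 + 112·214 + 184·98 + 245·28 + 137·175 = 67
b_39 = 60·67 + 112·16 + 184·214 + 245·98 + 137·28 = 74
b_40 = 60·74 + 112·67 + 184·16 + 245·214 + 137·98 = 104
b_41 = 60·104 + 112·74 + 184·67 + 245·16 + 137·214 = 190
b_42 = 60·190 + 112·104 + 184·74 + 245·67 + 137·16 = 231
b_43 = 60·231 + 112·190 + 184·104 + 245·74 + 137·67 = 177
b_44 = 60·177 + 112·231 + 184·190 + 245·104 + 137·74 = 62
b_45 = 60·62 + 112·177 + 184·231 + 245·190 + 137·104 = 126
b_46 = 60·126 + 112·62 + 184·177 + 245·231 + 137·190 = 161
b_47 = 60·161 + 112·126 + 184·62 + 245·177 + 137·231 = 112
b_48 = 60·112 + 112·161 + 184·126 + 245·62 + 137·177 = 79
b_49 = 60·79 + 112·112 + 184·161 + 245·126 + 137·62 = 0
b_50 = 60·0 + 112·79 + 184·112 + 245·161 + 137·126 = 147
b_51 = 60·147 + 112·0 + 184·79 + 245·112 + 137·161 = 149
b_52 = 60·149 + 112·147 + 184·0 + 245·79 + 137·112 = 199
b_53 = 60·199 + 112·149 + 184·147 + 245·0 + 137·79 = 195
b_54 = 60·195 + 112·199 + 184·149 + 245·147 + 137·0 = 139
b_55 = 60·139 + 112·195 + 184·199 + 245·149 + 137·147 = 48
b_56 = 60·48 + 112·139 + 184·195 + 245·199 + 137·149 = 104
b_57 = 60·104 + 112·48 + 184·139 + 245·195 + 137·199 = 102
b_58 = 60·102 + 112·104 + 184·48 + 245·139 + 137·195 = 74
b_59 = 60·74 + 112·102 + 184·104 + 245·48 + 137·139 = 11
b_60 = 60·11 + 112·74 + 184·102 + 245·104 + 137·48 = 124
b_61 = 60·124 + 112·11 + 184·74 + 245·102 + 137·104 = 86
b_62 = 60·86 + 112·124 + 184·11 + 245·74 + 137·102 = 184

184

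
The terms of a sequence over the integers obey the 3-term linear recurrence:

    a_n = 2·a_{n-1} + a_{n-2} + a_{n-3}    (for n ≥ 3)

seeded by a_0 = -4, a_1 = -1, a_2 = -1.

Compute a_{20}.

a_3 = 2·-1 + 1·-1 + 1·-4 = -7
a_4 = 2·-7 + 1·-1 + 1·-1 = -16
a_5 = 2·-16 + 1·-7 + 1·-1 = -40
a_6 = 2·-40 + 1·-16 + 1·-7 = -103
a_7 = 2·-103 + 1·-40 + 1·-16 = -262
a_8 = 2·-262 + 1·-103 + 1·-40 = -667
a_9 = 2·-667 + 1·-262 + 1·-103 = -1699
a_10 = 2·-1699 + 1·-667 + 1·-262 = -4327
a_11 = 2·-4327 + 1·-1699 + 1·-667 = -11020
a_12 = 2·-11020 + 1·-4327 + 1·-1699 = -28066
a_13 = 2·-28066 + 1·-11020 + 1·-4327 = -71479
a_14 = 2·-71479 + 1·-28066 + 1·-11020 = -182044
a_15 = 2·-182044 + 1·-71479 + 1·-28066 = -463633
a_16 = 2·-463633 + 1·-182044 + 1·-71479 = -1180789
a_17 = 2·-1180789 + 1·-463633 + 1·-182044 = -3007255
a_18 = 2·-3007255 + 1·-1180789 + 1·-463633 = -7658932
a_19 = 2·-7658932 + 1·-3007255 + 1·-1180789 = -19505908
a_20 = 2·-19505908 + 1·-7658932 + 1·-3007255 = -49678003

-49678003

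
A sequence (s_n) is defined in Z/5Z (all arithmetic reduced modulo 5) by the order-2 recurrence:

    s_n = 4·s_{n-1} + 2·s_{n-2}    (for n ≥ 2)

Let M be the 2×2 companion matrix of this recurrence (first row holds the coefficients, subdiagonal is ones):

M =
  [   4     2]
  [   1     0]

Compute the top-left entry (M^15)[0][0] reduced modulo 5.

(M^15)[0][0] is the top entry after applying M 15 times to the unit state (1, 0). Equivalently it is h_{16} for the auxiliary sequence (h_n) obeying the same recurrence with h_1 = 1 and h_i = 0 for 0 ≤ i < 1:
h_2 = 4·1 + 2·0 = 4
h_3 = 4·4 + 2·1 = 3
h_4 = 4·3 + 2·4 = 0
h_5 = 4·0 + 2·3 = 1
(h_4, h_5) = (0, 1) = (h_0, h_1), so the sequence has period 4.
16 ≡ 0 (mod 4), hence h_16 = h_0 = 0.

0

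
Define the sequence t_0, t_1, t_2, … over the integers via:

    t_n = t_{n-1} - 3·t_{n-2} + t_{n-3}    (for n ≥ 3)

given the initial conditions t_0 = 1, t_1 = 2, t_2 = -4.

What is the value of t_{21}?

t_3 = 1·-4 + -3·2 + 1·1 = -9
t_4 = 1·-9 + -3·-4 + 1·2 = 5
t_5 = 1·5 + -3·-9 + 1·-4 = 28
t_6 = 1·28 + -3·5 + 1·-9 = 4
t_7 = 1·4 + -3·28 + 1·5 = -75
t_8 = 1·-75 + -3·4 + 1·28 = -59
t_9 = 1·-59 + -3·-75 + 1·4 = 170
t_10 = 1·170 + -3·-59 + 1·-75 = 272
t_11 = 1·272 + -3·170 + 1·-59 = -297
t_12 = 1·-297 + -3·272 + 1·170 = -943
t_13 = 1·-943 + -3·-297 + 1·272 = 220
t_14 = 1·220 + -3·-943 + 1·-297 = 2752
t_15 = 1·2752 + -3·220 + 1·-943 = 1149
t_16 = 1·1149 + -3·2752 + 1·220 = -6887
t_17 = 1·-6887 + -3·1149 + 1·2752 = -7582
t_18 = 1·-7582 + -3·-6887 + 1·1149 = 14228
t_19 = 1·14228 + -3·-7582 + 1·-6887 = 30087
t_20 = 1·30087 + -3·14228 + 1·-7582 = -20179
t_21 = 1·-20179 + -3·30087 + 1·14228 = -96212

-96212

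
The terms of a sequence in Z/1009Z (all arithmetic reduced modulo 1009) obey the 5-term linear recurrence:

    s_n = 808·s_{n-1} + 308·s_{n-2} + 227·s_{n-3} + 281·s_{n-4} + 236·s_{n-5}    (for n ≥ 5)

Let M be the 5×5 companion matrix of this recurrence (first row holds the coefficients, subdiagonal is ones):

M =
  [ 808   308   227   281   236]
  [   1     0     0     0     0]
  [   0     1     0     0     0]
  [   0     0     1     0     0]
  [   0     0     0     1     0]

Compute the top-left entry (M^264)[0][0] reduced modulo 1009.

(M^264)[0][0] is the top entry after applying M 264 times to the unit state (1, 0, 0, 0, 0). Equivalently it is h_{268} for the auxiliary sequence (h_n) obeying the same recurrence with h_4 = 1 and h_i = 0 for 0 ≤ i < 4:
h_5 = 808·1 + 308·0 + 227·0 + 281·0 + 236·0 = 808
h_6 = 808·808 + 308·1 + 227·0 + 281·0 + 236·0 = 349
h_7 = 808·349 + 308·808 + 227·1 + 281·0 + 236·0 = 349
h_8 = 808·349 + 308·349 + 227·808 + 281·1 + 236·0 = 69
h_9 = 808·69 + 308·349 + 227·349 + 281·808 + 236·1 = 566
h_10 = 808·566 + 308·69 + 227·349 + 281·349 + 236·808 = 9
Continuing the recurrence:
  h_11 = 330;  h_12 = 192;  h_13 = 279;  h_14 = 164;  h_15 = 705;  h_16 = 45
  h_17 = 749;  h_18 = 68;  h_19 = 917;  h_20 = 19;  h_21 = 552;  h_22 = 267
  h_23 = 877;  h_24 = 764;  h_25 = 760;  h_26 = 592;  h_27 = 637;  h_28 = 697
  h_29 = 136;  h_30 = 612;  h_31 = 276;  h_32 = 536;  h_33 = 60;  h_34 = 4
  h_35 = 114;  h_36 = 845;  h_37 = 450;  h_38 = 91;  h_39 = 24;  h_40 = 229
  h_41 = 145;  h_42 = 13;  h_43 = 161;  h_44 = 914;  h_45 = 947;  h_46 = 109
  h_47 = 874;  h_48 = 421;  h_49 = 969;  h_50 = 971;  h_51 = 981;  h_52 = 655
  h_53 = 760;  h_54 = 308;  h_55 = 312;  h_56 = 717;  h_57 = 561;  h_58 = 847
  h_59 = 762;  h_60 = 625;  h_61 = 595;  h_62 = 792;  h_63 = 791;  h_64 = 337
  h_65 = 394;  h_66 = 73;  h_67 = 78;  h_68 = 251;  h_69 = 788;  h_70 = 682
  h_71 = 954;  h_72 = 570;  h_73 = 259;  h_74 = 270;  h_75 = 716;  h_76 = 940
  h_77 = 504;  h_78 = 395;  h_79 = 192;  h_80 = 976;  h_81 = 272;  h_82 = 833
  h_83 = 529;  h_84 = 813;  h_85 = 968;  h_86 = 963;  h_87 = 717;  h_88 = 49
  h_89 = 499;  h_90 = 464;  h_91 = 841;  h_92 = 722;  h_93 = 714;  h_94 = 300
  h_95 = 364;  h_96 = 479;  h_97 = 909;  h_98 = 582;  h_99 = 847;  h_100 = 976
  h_101 = 247;  h_102 = 979;  h_103 = 969;  h_104 = 301;  h_105 = 150;  h_106 = 422
  h_107 = 286;  h_108 = 61;  h_109 = 269;  h_110 = 994;  h_111 = 179;  h_112 = 165
  h_113 = 584;  h_114 = 41;  h_115 = 568;  h_116 = 575;  h_117 = 299;  h_118 = 763
  h_119 = 414;  h_120 = 696;  h_121 = 143;  h_122 = 539;  h_123 = 625;  h_124 = 870
  h_125 = 353;  h_126 = 418;  h_127 = 345;  h_128 = 766;  h_129 = 561;  h_130 = 666
  h_131 = 761;  h_132 = 941;  h_133 = 76;  h_134 = 1;  h_135 = 413;  h_136 = 189
  h_137 = 913;  h_138 = 793;  h_139 = 501;  h_140 = 907;  h_141 = 128;  h_142 = 474
  h_143 = 711;  h_144 = 631;  h_145 = 770;  h_146 = 128;  h_147 = 384;  h_148 = 844
  h_149 = 919;  h_150 = 705;  h_151 = 853;  h_152 = 904;  h_153 = 250;  h_154 = 341
  h_155 = 214;  h_156 = 984;  h_157 = 86;  h_158 = 829;  h_159 = 848;  h_160 = 571
  h_161 = 721;  h_162 = 440;  h_163 = 967;  h_164 = 250;  h_165 = 721;  h_166 = 415
  h_167 = 885;  h_168 = 392;  h_169 = 698;  h_170 = 937;  h_171 = 134;  h_172 = 532
  h_173 = 810;  h_174 = 394;  h_175 = 940;  h_176 = 752;  h_177 = 793;  h_178 = 239
  h_179 = 580;  h_180 = 110;  h_181 = 643;  h_182 = 12;  h_183 = 62;  h_184 = 267
  h_185 = 239;  h_186 = 582;  h_187 = 160;  h_188 = 416;  h_189 = 924;  h_190 = 906
  h_191 = 855;  h_192 = 394;  h_193 = 968;  h_194 = 227;  h_195 = 934;  h_196 = 722
  h_197 = 85;  h_198 = 217;  h_199 = 361;  h_200 = 988;  h_201 = 750;  h_202 = 721
  h_203 = 886;  h_204 = 917;  h_205 = 955;  h_206 = 219;  h_207 = 581;  h_208 = 577
  h_209 = 123;  h_210 = 705;  h_211 = 952;  h_212 = 821;  h_213 = 879;  h_214 = 800
  h_215 = 684;  h_216 = 9;  h_217 = 811;  h_218 = 466;  h_219 = 363;  h_220 = 889
  h_221 = 518;  h_222 = 316;  h_223 = 265;  h_224 = 698;  h_225 = 131;  h_226 = 757
  h_227 = 941;  h_228 = 469;  h_229 = 870;  h_230 = 15;  h_231 = 218;  h_232 = 594
  h_233 = 582;  h_234 = 93;  h_235 = 995;  h_236 = 532;  h_237 = 694;  h_238 = 22
  h_239 = 3;  h_240 = 136;  h_241 = 484;  h_242 = 225;  h_243 = 503;  h_244 = 954
  h_245 = 725;  h_246 = 822;  h_247 = 903;  h_248 = 477;  h_249 = 600;  h_250 = 736
  h_251 = 595;  h_252 = 173;  h_253 = 412;  h_254 = 912;  h_255 = 866;  h_256 = 922
  h_257 = 61;  h_258 = 475;  h_259 = 920;  h_260 = 779;  h_261 = 154;  h_262 = 649
  h_263 = 296;  h_264 = 928;  h_265 = 597;  h_266 = 709
h_267 = 808·709 + 308·597 + 227·928 + 281·296 + 236·649 = 7
h_268 = 808·7 + 308·709 + 227·597 + 281·928 + 236·296 = 15

15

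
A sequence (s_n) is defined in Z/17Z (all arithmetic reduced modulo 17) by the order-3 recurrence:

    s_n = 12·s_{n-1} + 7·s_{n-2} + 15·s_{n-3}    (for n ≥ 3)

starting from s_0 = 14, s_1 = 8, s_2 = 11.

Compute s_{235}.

s_3 = 12·11 + 7·8 + 15·14 = 7
s_4 = 12·7 + 7·11 + 15·8 = 9
s_5 = 12·9 + 7·7 + 15·11 = 16
s_6 = 12·16 + 7·9 + 15·7 = 3
s_7 = 12·3 + 7·16 + 15·9 = 11
s_8 = 12·11 + 7·3 + 15·16 = 2
Continuing the recurrence:
  s_9 = 10;  s_10 = 10;  s_11 = 16;  s_12 = 4;  s_13 = 4;  s_14 = 10
  s_15 = 4;  s_16 = 8;  s_17 = 2;  s_18 = 4;  s_19 = 12;  s_20 = 15
  s_21 = 1;  s_22 = 8;  s_23 = 5;  s_24 = 12;  s_25 = 10;  s_26 = 7
  s_27 = 11;  s_28 = 8;  s_29 = 6;  s_30 = 4;  s_31 = 6;  s_32 = 3
  s_33 = 2;  s_34 = 16;  s_35 = 13;  s_36 = 9;  s_37 = 14;  s_38 = 1
  s_39 = 7;  s_40 = 12;  s_41 = 4;  s_42 = 16;  s_43 = 9;  s_44 = 8
  s_45 = 8;  s_46 = 15;  s_47 = 16;  s_48 = 9;  s_49 = 3;  s_50 = 16
  s_51 = 8;  s_52 = 15;  s_53 = 0;  s_54 = 4;  s_55 = 1;  s_56 = 6
  s_57 = 3;  s_58 = 8;  s_59 = 3;  s_60 = 1;  s_61 = 0;  s_62 = 1
  s_63 = 10;  s_64 = 8;  s_65 = 11;  s_66 = 15;  s_67 = 3;  s_68 = 0
  s_69 = 8;  s_70 = 5;  s_71 = 14;  s_72 = 0;  s_73 = 3;  s_74 = 8
  s_75 = 15;  s_76 = 9;  s_77 = 10;  s_78 = 0;  s_79 = 1;  s_80 = 9
  s_81 = 13;  s_82 = 13;  s_83 = 8;  s_84 = 8;  s_85 = 7;  s_86 = 5
  s_87 = 8;  s_88 = 15;  s_89 = 5;  s_90 = 13;  s_91 = 8;  s_92 = 7
  s_93 = 12;  s_94 = 7;  s_95 = 1;  s_96 = 3;  s_97 = 12;  s_98 = 10
  s_99 = 11;  s_100 = 8;  s_101 = 0;  s_102 = 0;  s_103 = 1;  s_104 = 12
  s_105 = 15;  s_106 = 7;  s_107 = 12;  s_108 = 10;  s_109 = 3;  s_110 = 14
  s_111 = 16;  s_112 = 12;  s_113 = 7;  s_114 = 0;  s_115 = 8;  s_116 = 14
  s_117 = 3;  s_118 = 16;  s_119 = 15;  s_120 = 14;  s_121 = 3;  s_122 = 2
  s_123 = 0;  s_124 = 8;  s_125 = 7;  s_126 = 4;  s_127 = 13;  s_128 = 0
  s_129 = 15;  s_130 = 1;  s_131 = 15;  s_132 = 4;  s_133 = 15;  s_134 = 8
  s_135 = 6;  s_136 = 13;  s_137 = 12;  s_138 = 2;  s_139 = 14;  s_140 = 5
  s_141 = 1;  s_142 = 2;  s_143 = 4;  s_144 = 9;  s_145 = 13;  s_146 = 7
  s_147 = 4;  s_148 = 3;  s_149 = 16;  s_150 = 1;  s_151 = 16;  s_152 = 14
  s_153 = 6;  s_154 = 2;  s_155 = 4;  s_156 = 16;  s_157 = 12;  s_158 = 10
  s_159 = 2;  s_160 = 2;  s_161 = 1;  s_162 = 5;  s_163 = 12;  s_164 = 7
  s_165 = 5;  s_166 = 0;  s_167 = 4;  s_168 = 4;  s_169 = 8;  s_170 = 14
  s_171 = 12;  s_172 = 5;  s_173 = 14;  s_174 = 9;  s_175 = 9;  s_176 = 7
  s_177 = 10;  s_178 = 15;  s_179 = 15;  s_180 = 10;  s_181 = 8;  s_182 = 0
  s_183 = 2;  s_184 = 8;  s_185 = 8;  s_186 = 12;  s_187 = 14;  s_188 = 15
  s_189 = 16;  s_190 = 14;  s_191 = 12;  s_192 = 6;  s_193 = 9;  s_194 = 7
  s_195 = 16;  s_196 = 2;  s_197 = 3;  s_198 = 1;  s_199 = 12;  s_200 = 9
  s_201 = 3;  s_202 = 7;  s_203 = 2;  s_204 = 16;  s_205 = 5;  s_206 = 15
  s_207 = 13;  s_208 = 13;  s_209 = 13;  s_210 = 0;  s_211 = 14;  s_212 = 6
  s_213 = 0;  s_214 = 14;  s_215 = 3;  s_216 = 15;  s_217 = 3;  s_218 = 16
  s_219 = 13;  s_220 = 7;  s_221 = 7;  s_222 = 5;  s_223 = 10;  s_224 = 5
  s_225 = 1;  s_226 = 10;  s_227 = 15;  s_228 = 10;  s_229 = 1;  s_230 = 1
  s_231 = 16;  s_232 = 10;  s_233 = 9
s_234 = 12·9 + 7·10 + 15·16 = 10
s_235 = 12·10 + 7·9 + 15·10 = 10

10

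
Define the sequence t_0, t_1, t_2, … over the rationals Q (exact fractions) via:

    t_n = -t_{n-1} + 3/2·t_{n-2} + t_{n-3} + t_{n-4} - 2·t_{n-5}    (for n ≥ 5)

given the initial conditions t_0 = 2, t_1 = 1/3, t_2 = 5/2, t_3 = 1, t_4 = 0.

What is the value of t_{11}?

-93/2

t_5 = -1·0 + 3/2·1 + 1·5/2 + 1·1/3 + -2·2 = 1/3
t_6 = -1·1/3 + 3/2·0 + 1·1 + 1·5/2 + -2·1/3 = 5/2
t_7 = -1·5/2 + 3/2·1/3 + 1·0 + 1·1 + -2·5/2 = -6
t_8 = -1·-6 + 3/2·5/2 + 1·1/3 + 1·0 + -2·1 = 97/12
t_9 = -1·97/12 + 3/2·-6 + 1·5/2 + 1·1/3 + -2·0 = -57/4
t_10 = -1·-57/4 + 3/2·97/12 + 1·-6 + 1·5/2 + -2·1/3 = 533/24
t_11 = -1·533/24 + 3/2·-57/4 + 1·97/12 + 1·-6 + -2·5/2 = -93/2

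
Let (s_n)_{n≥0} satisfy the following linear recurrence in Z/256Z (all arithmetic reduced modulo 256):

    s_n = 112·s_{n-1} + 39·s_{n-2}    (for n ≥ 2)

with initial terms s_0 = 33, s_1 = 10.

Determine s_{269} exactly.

202

s_2 = 112·10 + 39·33 = 103
s_3 = 112·103 + 39·10 = 150
s_4 = 112·150 + 39·103 = 81
s_5 = 112·81 + 39·150 = 74
s_6 = 112·74 + 39·81 = 183
s_7 = 112·183 + 39·74 = 86
s_8 = 112·86 + 39·183 = 129
s_9 = 112·129 + 39·86 = 138
s_10 = 112·138 + 39·129 = 7
s_11 = 112·7 + 39·138 = 22
s_12 = 112·22 + 39·7 = 177
s_13 = 112·177 + 39·22 = 202
s_14 = 112·202 + 39·177 = 87
s_15 = 112·87 + 39·202 = 214
s_16 = 112·214 + 39·87 = 225
s_17 = 112·225 + 39·214 = 10
s_18 = 112·10 + 39·225 = 167
s_19 = 112·167 + 39·10 = 150
s_20 = 112·150 + 39·167 = 17
s_21 = 112·17 + 39·150 = 74
s_22 = 112·74 + 39·17 = 247
s_23 = 112·247 + 39·74 = 86
s_24 = 112·86 + 39·247 = 65
s_25 = 112·65 + 39·86 = 138
s_26 = 112·138 + 39·65 = 71
s_27 = 112·71 + 39·138 = 22
s_28 = 112·22 + 39·71 = 113
s_29 = 112·113 + 39·22 = 202
s_30 = 112·202 + 39·113 = 151
s_31 = 112·151 + 39·202 = 214
s_32 = 112·214 + 39·151 = 161
s_33 = 112·161 + 39·214 = 10
s_34 = 112·10 + 39·161 = 231
s_35 = 112·231 + 39·10 = 150
s_36 = 112·150 + 39·231 = 209
s_37 = 112·209 + 39·150 = 74
s_38 = 112·74 + 39·209 = 55
s_39 = 112·55 + 39·74 = 86
s_40 = 112·86 + 39·55 = 1
s_41 = 112·1 + 39·86 = 138
s_42 = 112·138 + 39·1 = 135
s_43 = 112·135 + 39·138 = 22
s_44 = 112·22 + 39·135 = 49
s_45 = 112·49 + 39·22 = 202
s_46 = 112·202 + 39·49 = 215
s_47 = 112·215 + 39·202 = 214
s_48 = 112·214 + 39·215 = 97
s_49 = 112·97 + 39·214 = 10
s_50 = 112·10 + 39·97 = 39
s_51 = 112·39 + 39·10 = 150
s_52 = 112·150 + 39·39 = 145
s_53 = 112·145 + 39·150 = 74
s_54 = 112·74 + 39·145 = 119
s_55 = 112·119 + 39·74 = 86
s_56 = 112·86 + 39·119 = 193
s_57 = 112·193 + 39·86 = 138
s_58 = 112·138 + 39·193 = 199
s_59 = 112·199 + 39·138 = 22
s_60 = 112·22 + 39·199 = 241
s_61 = 112·241 + 39·22 = 202
s_62 = 112·202 + 39·241 = 23
s_63 = 112·23 + 39·202 = 214
s_64 = 112·214 + 39·23 = 33
s_65 = 112·33 + 39·214 = 10
(s_64, s_65) = (33, 10) = (s_0, s_1), so the sequence has period 64.
269 ≡ 13 (mod 64), hence s_269 = s_13 = 202.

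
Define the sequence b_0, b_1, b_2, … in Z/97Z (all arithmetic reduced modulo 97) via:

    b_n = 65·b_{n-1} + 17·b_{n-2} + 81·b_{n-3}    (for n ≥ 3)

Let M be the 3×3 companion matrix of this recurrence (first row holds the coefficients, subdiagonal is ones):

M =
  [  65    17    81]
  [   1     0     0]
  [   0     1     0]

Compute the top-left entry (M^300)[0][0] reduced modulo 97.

24

(M^300)[0][0] is the top entry after applying M 300 times to the unit state (1, 0, 0). Equivalently it is h_{302} for the auxiliary sequence (h_n) obeying the same recurrence with h_2 = 1 and h_i = 0 for 0 ≤ i < 2:
h_3 = 65·1 + 17·0 + 81·0 = 65
h_4 = 65·65 + 17·1 + 81·0 = 71
h_5 = 65·71 + 17·65 + 81·1 = 78
h_6 = 65·78 + 17·71 + 81·65 = 96
h_7 = 65·96 + 17·78 + 81·71 = 28
h_8 = 65·28 + 17·96 + 81·78 = 70
Continuing the recurrence:
  h_9 = 95;  h_10 = 30;  h_11 = 20;  h_12 = 96;  h_13 = 86;  h_14 = 15
  h_15 = 28;  h_16 = 20;  h_17 = 81;  h_18 = 16;  h_19 = 60;  h_20 = 63
  h_21 = 9;  h_22 = 17;  h_23 = 56;  h_24 = 2;  h_25 = 34;  h_26 = 87
  h_27 = 90;  h_28 = 92;  h_29 = 7;  h_30 = 94;  h_31 = 4;  h_32 = 0
  h_33 = 19;  h_34 = 7;  h_35 = 2;  h_36 = 42;  h_37 = 33;  h_38 = 14
  h_39 = 23;  h_40 = 41;  h_41 = 19;  h_42 = 12;  h_43 = 59;  h_44 = 49
  h_45 = 19;  h_46 = 57;  h_47 = 43;  h_48 = 65;  h_49 = 67;  h_50 = 19
  h_51 = 73;  h_52 = 19;  h_53 = 38;  h_54 = 73;  h_55 = 43;  h_56 = 33
  h_57 = 59;  h_58 = 22;  h_59 = 62;  h_60 = 65;  h_61 = 77;  h_62 = 74
  h_63 = 35;  h_64 = 70;  h_65 = 81;  h_66 = 75;  h_67 = 88;  h_68 = 73
  h_69 = 94;  h_70 = 26;  h_71 = 83;  h_72 = 65;  h_73 = 79;  h_74 = 62
  h_75 = 65;  h_76 = 38;  h_77 = 61;  h_78 = 79;  h_79 = 35;  h_80 = 23
  h_81 = 50;  h_82 = 74;  h_83 = 54;  h_84 = 88;  h_85 = 22;  h_86 = 25
  h_87 = 9;  h_88 = 76;  h_89 = 37;  h_90 = 61;  h_91 = 80;  h_92 = 19
  h_93 = 67;  h_94 = 3;  h_95 = 60;  h_96 = 66;  h_97 = 24;  h_98 = 73
  h_99 = 23;  h_100 = 24;  h_101 = 7;  h_102 = 10;  h_103 = 94;  h_104 = 57
  h_105 = 2;  h_106 = 80;  h_107 = 54;  h_108 = 85;  h_109 = 22;  h_110 = 71
  h_111 = 40;  h_112 = 60;  h_113 = 49;  h_114 = 73;  h_115 = 59;  h_116 = 24
  h_117 = 37;  h_118 = 26;  h_119 = 92;  h_120 = 10;  h_121 = 52;  h_122 = 41
  h_123 = 91;  h_124 = 57;  h_125 = 37;  h_126 = 75;  h_127 = 33;  h_128 = 15
  h_129 = 45;  h_130 = 33;  h_131 = 51;  h_132 = 52;  h_133 = 33;  h_134 = 79
  h_135 = 14;  h_136 = 76;  h_137 = 34;  h_138 = 77;  h_139 = 2;  h_140 = 22
  h_141 = 38;  h_142 = 96;  h_143 = 35;  h_144 = 1;  h_145 = 94;  h_146 = 38
  h_147 = 75;  h_148 = 40;  h_149 = 66;  h_150 = 84;  h_151 = 25;  h_152 = 57
  h_153 = 70;  h_154 = 75;  h_155 = 12;  h_156 = 62;  h_157 = 27;  h_158 = 95
  h_159 = 16;  h_160 = 89;  h_161 = 75;  h_162 = 21;  h_163 = 52;  h_164 = 15
  h_165 = 68;  h_166 = 60;  h_167 = 63;  h_168 = 50;  h_169 = 63;  h_170 = 57
  h_171 = 96;  h_172 = 90;  h_173 = 71;  h_174 = 50;  h_175 = 10;  h_176 = 73
  h_177 = 41;  h_178 = 60;  h_179 = 34;  h_180 = 52;  h_181 = 88;  h_182 = 46
  h_183 = 65;  h_184 = 10;  h_185 = 49;  h_186 = 84;  h_187 = 22;  h_188 = 37
  h_189 = 77;  h_190 = 44;  h_191 = 85;  h_192 = 94;  h_193 = 61;  h_194 = 32
  h_195 = 61;  h_196 = 41;  h_197 = 86;  h_198 = 73;  h_199 = 22;  h_200 = 34
  h_201 = 58;  h_202 = 19;  h_203 = 28;  h_204 = 51;  h_205 = 92;  h_206 = 94
  h_207 = 68;  h_208 = 84;  h_209 = 68;  h_210 = 7;  h_211 = 73;  h_212 = 90
  h_213 = 92;  h_214 = 37;  h_215 = 7;  h_216 = 0;  h_217 = 12;  h_218 = 86
  h_219 = 71;  h_220 = 65;  h_221 = 79;  h_222 = 60;  h_223 = 32;  h_224 = 90
  h_225 = 2;  h_226 = 81;  h_227 = 76;  h_228 = 77;  h_229 = 54;  h_230 = 14
  h_231 = 14;  h_232 = 90;  h_233 = 44;  h_234 = 92;  h_235 = 50;  h_236 = 36
  h_237 = 69;  h_238 = 29;  h_239 = 57;  h_240 = 87;  h_241 = 49;  h_242 = 66
  h_243 = 45;  h_244 = 62;  h_245 = 53;  h_246 = 93;  h_247 = 37;  h_248 = 34
  h_249 = 90;  h_250 = 16;  h_251 = 86;  h_252 = 57;  h_253 = 61;  h_254 = 66
  h_255 = 50;  h_256 = 1;  h_257 = 53;  h_258 = 43;  h_259 = 91;  h_260 = 75
  h_261 = 11;  h_262 = 49;  h_263 = 38;  h_264 = 23;  h_265 = 96;  h_266 = 9
  h_267 = 6;  h_268 = 74;  h_269 = 15;  h_270 = 3;  h_271 = 42;  h_272 = 19
  h_273 = 58;  h_274 = 26;  h_275 = 44;  h_276 = 46;  h_277 = 24;  h_278 = 86
  h_279 = 24;  h_280 = 19;  h_281 = 73;  h_282 = 28;  h_283 = 41;  h_284 = 33
  h_285 = 66;  h_286 = 24;  h_287 = 20;  h_288 = 70;  h_289 = 44;  h_290 = 44
  h_291 = 63;  h_292 = 65;  h_293 = 33;  h_294 = 11;  h_295 = 42;  h_296 = 61
  h_297 = 41;  h_298 = 23;  h_299 = 52;  h_300 = 11
h_301 = 65·11 + 17·52 + 81·23 = 67
h_302 = 65·67 + 17·11 + 81·52 = 24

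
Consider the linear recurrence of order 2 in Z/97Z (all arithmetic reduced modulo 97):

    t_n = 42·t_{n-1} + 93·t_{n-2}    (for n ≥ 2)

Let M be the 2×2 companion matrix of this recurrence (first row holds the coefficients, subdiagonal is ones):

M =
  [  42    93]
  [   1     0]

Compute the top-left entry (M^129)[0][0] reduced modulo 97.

(M^129)[0][0] is the top entry after applying M 129 times to the unit state (1, 0). Equivalently it is h_{130} for the auxiliary sequence (h_n) obeying the same recurrence with h_1 = 1 and h_i = 0 for 0 ≤ i < 1:
h_2 = 42·1 + 93·0 = 42
h_3 = 42·42 + 93·1 = 14
h_4 = 42·14 + 93·42 = 32
h_5 = 42·32 + 93·14 = 27
h_6 = 42·27 + 93·32 = 36
h_7 = 42·36 + 93·27 = 46
h_8 = 42·46 + 93·36 = 42
h_9 = 42·42 + 93·46 = 28
h_10 = 42·28 + 93·42 = 38
h_11 = 42·38 + 93·28 = 29
h_12 = 42·29 + 93·38 = 96
h_13 = 42·96 + 93·29 = 36
h_14 = 42·36 + 93·96 = 61
h_15 = 42·61 + 93·36 = 90
h_16 = 42·90 + 93·61 = 44
h_17 = 42·44 + 93·90 = 33
h_18 = 42·33 + 93·44 = 46
h_19 = 42·46 + 93·33 = 54
h_20 = 42·54 + 93·46 = 47
h_21 = 42·47 + 93·54 = 12
h_22 = 42·12 + 93·47 = 25
h_23 = 42·25 + 93·12 = 32
h_24 = 42·32 + 93·25 = 80
h_25 = 42·80 + 93·32 = 31
h_26 = 42·31 + 93·80 = 12
h_27 = 42·12 + 93·31 = 89
h_28 = 42·89 + 93·12 = 4
h_29 = 42·4 + 93·89 = 6
h_30 = 42·6 + 93·4 = 42
h_31 = 42·42 + 93·6 = 91
h_32 = 42·91 + 93·42 = 65
h_33 = 42·65 + 93·91 = 38
h_34 = 42·38 + 93·65 = 75
h_35 = 42·75 + 93·38 = 88
h_36 = 42·88 + 93·75 = 1
h_37 = 42·1 + 93·88 = 78
h_38 = 42·78 + 93·1 = 71
h_39 = 42·71 + 93·78 = 51
h_40 = 42·51 + 93·71 = 15
h_41 = 42·15 + 93·51 = 38
h_42 = 42·38 + 93·15 = 81
h_43 = 42·81 + 93·38 = 49
h_44 = 42·49 + 93·81 = 85
h_45 = 42·85 + 93·49 = 76
h_46 = 42·76 + 93·85 = 39
h_47 = 42·39 + 93·76 = 73
h_48 = 42·73 + 93·39 = 0
h_49 = 42·0 + 93·73 = 96
h_50 = 42·96 + 93·0 = 55
h_51 = 42·55 + 93·96 = 83
h_52 = 42·83 + 93·55 = 65
h_53 = 42·65 + 93·83 = 70
h_54 = 42·70 + 93·65 = 61
h_55 = 42·61 + 93·70 = 51
h_56 = 42·51 + 93·61 = 55
h_57 = 42·55 + 93·51 = 69
h_58 = 42·69 + 93·55 = 59
h_59 = 42·59 + 93·69 = 68
h_60 = 42·68 + 93·59 = 1
h_61 = 42·1 + 93·68 = 61
h_62 = 42·61 + 93·1 = 36
h_63 = 42·36 + 93·61 = 7
h_64 = 42·7 + 93·36 = 53
h_65 = 42·53 + 93·7 = 64
h_66 = 42·64 + 93·53 = 51
h_67 = 42·51 + 93·64 = 43
h_68 = 42·43 + 93·51 = 50
h_69 = 42·50 + 93·43 = 85
h_70 = 42·85 + 93·50 = 72
h_71 = 42·72 + 93·85 = 65
h_72 = 42·65 + 93·72 = 17
h_73 = 42·17 + 93·65 = 66
h_74 = 42·66 + 93·17 = 85
h_75 = 42·85 + 93·66 = 8
h_76 = 42·8 + 93·85 = 93
h_77 = 42·93 + 93·8 = 91
h_78 = 42·91 + 93·93 = 55
h_79 = 42·55 + 93·91 = 6
h_80 = 42·6 + 93·55 = 32
h_81 = 42·32 + 93·6 = 59
h_82 = 42·59 + 93·32 = 22
h_83 = 42·22 + 93·59 = 9
h_84 = 42·9 + 93·22 = 96
h_85 = 42·96 + 93·9 = 19
h_86 = 42·19 + 93·96 = 26
h_87 = 42·26 + 93·19 = 46
h_88 = 42·46 + 93·26 = 82
h_89 = 42·82 + 93·46 = 59
h_90 = 42·59 + 93·82 = 16
h_91 = 42·16 + 93·59 = 48
h_92 = 42·48 + 93·16 = 12
h_93 = 42·12 + 93·48 = 21
h_94 = 42·21 + 93·12 = 58
h_95 = 42·58 + 93·21 = 24
h_96 = 42·24 + 93·58 = 0
h_97 = 42·0 + 93·24 = 1
h_98 = 42·1 + 93·0 = 42
h_99 = 42·42 + 93·1 = 14
h_100 = 42·14 + 93·42 = 32
h_101 = 42·32 + 93·14 = 27
h_102 = 42·27 + 93·32 = 36
h_103 = 42·36 + 93·27 = 46
h_104 = 42·46 + 93·36 = 42
h_105 = 42·42 + 93·46 = 28
h_106 = 42·28 + 93·42 = 38
h_107 = 42·38 + 93·28 = 29
h_108 = 42·29 + 93·38 = 96
h_109 = 42·96 + 93·29 = 36
h_110 = 42·36 + 93·96 = 61
h_111 = 42·61 + 93·36 = 90
h_112 = 42·90 + 93·61 = 44
h_113 = 42·44 + 93·90 = 33
h_114 = 42·33 + 93·44 = 46
h_115 = 42·46 + 93·33 = 54
h_116 = 42·54 + 93·46 = 47
h_117 = 42·47 + 93·54 = 12
h_118 = 42·12 + 93·47 = 25
h_119 = 42·25 + 93·12 = 32
h_120 = 42·32 + 93·25 = 80
h_121 = 42·80 + 93·32 = 31
h_122 = 42·31 + 93·80 = 12
h_123 = 42·12 + 93·31 = 89
h_124 = 42·89 + 93·12 = 4
h_125 = 42·4 + 93·89 = 6
h_126 = 42·6 + 93·4 = 42
h_127 = 42·42 + 93·6 = 91
h_128 = 42·91 + 93·42 = 65
h_129 = 42·65 + 93·91 = 38
h_130 = 42·38 + 93·65 = 75

75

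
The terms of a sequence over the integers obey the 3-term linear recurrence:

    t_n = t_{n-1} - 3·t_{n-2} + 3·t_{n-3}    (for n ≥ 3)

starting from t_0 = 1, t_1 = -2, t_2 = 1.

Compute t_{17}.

-19682

t_3 = 1·1 + -3·-2 + 3·1 = 10
t_4 = 1·10 + -3·1 + 3·-2 = 1
t_5 = 1·1 + -3·10 + 3·1 = -26
t_6 = 1·-26 + -3·1 + 3·10 = 1
t_7 = 1·1 + -3·-26 + 3·1 = 82
t_8 = 1·82 + -3·1 + 3·-26 = 1
t_9 = 1·1 + -3·82 + 3·1 = -242
t_10 = 1·-242 + -3·1 + 3·82 = 1
t_11 = 1·1 + -3·-242 + 3·1 = 730
t_12 = 1·730 + -3·1 + 3·-242 = 1
t_13 = 1·1 + -3·730 + 3·1 = -2186
t_14 = 1·-2186 + -3·1 + 3·730 = 1
t_15 = 1·1 + -3·-2186 + 3·1 = 6562
t_16 = 1·6562 + -3·1 + 3·-2186 = 1
t_17 = 1·1 + -3·6562 + 3·1 = -19682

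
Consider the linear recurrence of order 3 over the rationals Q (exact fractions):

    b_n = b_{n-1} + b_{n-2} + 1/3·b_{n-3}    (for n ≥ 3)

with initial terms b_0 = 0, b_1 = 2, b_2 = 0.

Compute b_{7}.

b_3 = 1·0 + 1·2 + 1/3·0 = 2
b_4 = 1·2 + 1·0 + 1/3·2 = 8/3
b_5 = 1·8/3 + 1·2 + 1/3·0 = 14/3
b_6 = 1·14/3 + 1·8/3 + 1/3·2 = 8
b_7 = 1·8 + 1·14/3 + 1/3·8/3 = 122/9

122/9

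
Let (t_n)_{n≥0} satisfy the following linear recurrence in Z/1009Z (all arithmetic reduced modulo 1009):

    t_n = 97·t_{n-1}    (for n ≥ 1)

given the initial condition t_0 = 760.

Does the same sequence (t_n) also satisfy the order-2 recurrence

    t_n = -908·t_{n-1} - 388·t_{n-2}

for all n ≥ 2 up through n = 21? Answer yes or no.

yes

Terms t_0..t_21: 760, 63, 57, 484, 534, 339, 595, 202, 423, 671, 511, 126, 114, 968, 59, 678, 181, 404, 846, 333, 13, 252
n=2: candidate gives 57, actual t_2 = 57 ✓
n=3: candidate gives 484, actual t_3 = 484 ✓
n=4: candidate gives 534, actual t_4 = 534 ✓
n=5: candidate gives 339, actual t_5 = 339 ✓
n=6: candidate gives 595, actual t_6 = 595 ✓
n=7: candidate gives 202, actual t_7 = 202 ✓
n=8: candidate gives 423, actual t_8 = 423 ✓
n=9: candidate gives 671, actual t_9 = 671 ✓
n=10: candidate gives 511, actual t_10 = 511 ✓
n=11: candidate gives 126, actual t_11 = 126 ✓
n=12: candidate gives 114, actual t_12 = 114 ✓
n=13: candidate gives 968, actual t_13 = 968 ✓
n=14: candidate gives 59, actual t_14 = 59 ✓
n=15: candidate gives 678, actual t_15 = 678 ✓
n=16: candidate gives 181, actual t_16 = 181 ✓
n=17: candidate gives 404, actual t_17 = 404 ✓
n=18: candidate gives 846, actual t_18 = 846 ✓
n=19: candidate gives 333, actual t_19 = 333 ✓
n=20: candidate gives 13, actual t_20 = 13 ✓
n=21: candidate gives 252, actual t_21 = 252 ✓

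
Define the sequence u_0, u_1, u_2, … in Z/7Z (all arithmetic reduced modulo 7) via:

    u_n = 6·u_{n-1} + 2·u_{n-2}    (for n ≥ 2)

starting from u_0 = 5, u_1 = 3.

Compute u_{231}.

6

u_2 = 6·3 + 2·5 = 0
u_3 = 6·0 + 2·3 = 6
u_4 = 6·6 + 2·0 = 1
u_5 = 6·1 + 2·6 = 4
u_6 = 6·4 + 2·1 = 5
u_7 = 6·5 + 2·4 = 3
(u_6, u_7) = (5, 3) = (u_0, u_1), so the sequence has period 6.
231 ≡ 3 (mod 6), hence u_231 = u_3 = 6.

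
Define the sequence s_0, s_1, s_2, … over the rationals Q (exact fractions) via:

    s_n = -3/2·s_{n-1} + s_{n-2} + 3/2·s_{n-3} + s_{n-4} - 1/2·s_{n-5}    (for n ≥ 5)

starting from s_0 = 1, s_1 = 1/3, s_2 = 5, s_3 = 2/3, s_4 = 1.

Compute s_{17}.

63455389/24576

s_5 = -3/2·1 + 1·2/3 + 3/2·5 + 1·1/3 + -1/2·1 = 13/2
s_6 = -3/2·13/2 + 1·1 + 3/2·2/3 + 1·5 + -1/2·1/3 = -35/12
s_7 = -3/2·-35/12 + 1·13/2 + 3/2·1 + 1·2/3 + -1/2·5 = 253/24
s_8 = -3/2·253/24 + 1·-35/12 + 3/2·13/2 + 1·1 + -1/2·2/3 = -133/16
s_9 = -3/2·-133/16 + 1·253/24 + 3/2·-35/12 + 1·13/2 + -1/2·1 = 2365/96
s_10 = -3/2·2365/96 + 1·-133/16 + 3/2·253/24 + 1·-35/12 + -1/2·13/2 = -6839/192
s_11 = -3/2·-6839/192 + 1·2365/96 + 3/2·-133/16 + 1·253/24 + -1/2·-35/12 = 29797/384
s_12 = -3/2·29797/384 + 1·-6839/192 + 3/2·2365/96 + 1·-133/16 + -1/2·253/24 = -32933/256
s_13 = -3/2·-32933/256 + 1·29797/384 + 3/2·-6839/192 + 1·2365/96 + -1/2·-133/16 = 377741/1536
s_14 = -3/2·377741/1536 + 1·-32933/256 + 3/2·29797/384 + 1·-6839/192 + -1/2·2365/96 = -439373/1024
s_15 = -3/2·-439373/1024 + 1·377741/1536 + 3/2·-32933/256 + 1·29797/384 + -1/2·-6839/192 = 4865909/6144
s_16 = -3/2·4865909/6144 + 1·-439373/1024 + 3/2·377741/1536 + 1·-32933/256 + -1/2·29797/384 = -17394847/12288
s_17 = -3/2·-17394847/12288 + 1·4865909/6144 + 3/2·-439373/1024 + 1·377741/1536 + -1/2·-32933/256 = 63455389/24576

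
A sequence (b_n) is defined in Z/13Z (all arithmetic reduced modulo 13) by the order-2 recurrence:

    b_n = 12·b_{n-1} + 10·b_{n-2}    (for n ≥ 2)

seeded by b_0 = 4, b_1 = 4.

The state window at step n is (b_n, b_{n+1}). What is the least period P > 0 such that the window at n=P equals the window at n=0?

n=0: window = (4, 4)
n=1: window = (4, 10)
n=2: window = (10, 4)
n=3: window = (4, 5)
n=4: window = (5, 9)
n=5: window = (9, 2)
n=6: window = (2, 10)
n=7: window = (10, 10)
n=8: window = (10, 12)
n=9: window = (12, 10)
n=10: window = (10, 6)
n=11: window = (6, 3)
n=12: window = (3, 5)
n=13: window = (5, 12)
n=14: window = (12, 12)
n=15: window = (12, 4)
n=16: window = (4, 12)
n=17: window = (12, 2)
n=18: window = (2, 1)
n=19: window = (1, 6)
n=20: window = (6, 4)
n=21: window = (4, 4)
window at n=21 equals window at n=0 → period = 21

21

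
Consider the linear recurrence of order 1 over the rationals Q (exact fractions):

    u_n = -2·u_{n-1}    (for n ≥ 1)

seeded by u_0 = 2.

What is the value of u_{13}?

u_1 = -2·2 = -4
u_2 = -2·-4 = 8
u_3 = -2·8 = -16
u_4 = -2·-16 = 32
u_5 = -2·32 = -64
u_6 = -2·-64 = 128
u_7 = -2·128 = -256
u_8 = -2·-256 = 512
u_9 = -2·512 = -1024
u_10 = -2·-1024 = 2048
u_11 = -2·2048 = -4096
u_12 = -2·-4096 = 8192
u_13 = -2·8192 = -16384

-16384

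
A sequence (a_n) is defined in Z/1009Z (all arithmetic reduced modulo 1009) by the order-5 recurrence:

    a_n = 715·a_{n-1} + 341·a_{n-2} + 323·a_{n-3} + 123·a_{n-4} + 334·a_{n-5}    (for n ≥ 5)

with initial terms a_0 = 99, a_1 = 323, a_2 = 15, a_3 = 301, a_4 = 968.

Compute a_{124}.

a_5 = 715·968 + 341·301 + 323·15 + 123·323 + 334·99 = 625
a_6 = 715·625 + 341·968 + 323·301 + 123·15 + 334·323 = 138
a_7 = 715·138 + 341·625 + 323·968 + 123·301 + 334·15 = 552
a_8 = 715·552 + 341·138 + 323·625 + 123·968 + 334·301 = 516
a_9 = 715·516 + 341·552 + 323·138 + 123·625 + 334·968 = 1005
a_10 = 715·1005 + 341·516 + 323·552 + 123·138 + 334·625 = 977
Continuing the recurrence:
  a_11 = 126;  a_12 = 824;  a_13 = 568;  a_14 = 86;  a_15 = 451;  a_16 = 643
  a_17 = 601;  a_18 = 67;  a_19 = 881;  a_20 = 5;  a_21 = 850;  a_22 = 156
  a_23 = 994;  a_24 = 436;  a_25 = 102;  a_26 = 214;  a_27 = 504;  a_28 = 308
  a_29 = 859;  a_30 = 998;  a_31 = 389;  a_32 = 302;  a_33 = 623;  a_34 = 68
  a_35 = 191;  a_36 = 347;  a_37 = 125;  a_38 = 512;  a_39 = 942;  a_40 = 98
  a_41 = 812;  a_42 = 873;  a_43 = 743;  a_44 = 251;  a_45 = 864;  a_46 = 137
  a_47 = 991;  a_48 = 680;  a_49 = 47;  a_50 = 58;  a_51 = 828;  a_52 = 325
  a_53 = 527;  a_54 = 976;  a_55 = 901;  a_56 = 729;  a_57 = 350;  a_58 = 244
  a_59 = 471;  a_60 = 385;  a_61 = 88;  a_62 = 858;  a_63 = 171;  a_64 = 158
  a_65 = 591;  a_66 = 662;  a_67 = 284;  a_68 = 33;  a_69 = 635;  a_70 = 378
  a_71 = 790;  a_72 = 876;  a_73 = 78;  a_74 = 500;  a_75 = 530;  a_76 = 819
  a_77 = 22;  a_78 = 819;  a_79 = 94;  a_80 = 727;  a_81 = 910;  a_82 = 761
  a_83 = 96;  a_84 = 264;  a_85 = 721;  a_86 = 874;  a_87 = 126;  a_88 = 432
  a_89 = 780;  a_90 = 270;  a_91 = 907;  a_92 = 33;  a_93 = 434;  a_94 = 154
  a_95 = 310;  a_96 = 917;  a_97 = 708;  a_98 = 288;  a_99 = 680;  a_100 = 243
  a_101 = 55;  a_102 = 252;  a_103 = 179;  a_104 = 335;  a_105 = 702;  a_106 = 904
  a_107 = 322;  a_108 = 509;  a_109 = 370;  a_110 = 874;  a_111 = 824;  a_112 = 365
  a_113 = 507;  a_114 = 429;  a_115 = 956;  a_116 = 992;  a_117 = 0;  a_118 = 416
  a_119 = 900;  a_120 = 741;  a_121 = 801;  a_122 = 860
a_123 = 715·860 + 341·801 + 323·741 + 123·900 + 334·416 = 752
a_124 = 715·752 + 341·860 + 323·801 + 123·741 + 334·900 = 194

194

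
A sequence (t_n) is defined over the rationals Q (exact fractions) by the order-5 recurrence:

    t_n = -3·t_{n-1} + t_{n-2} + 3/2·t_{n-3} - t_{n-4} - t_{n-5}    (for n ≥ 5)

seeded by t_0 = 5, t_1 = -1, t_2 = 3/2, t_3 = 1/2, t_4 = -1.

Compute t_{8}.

-413/8

t_5 = -3·-1 + 1·1/2 + 3/2·3/2 + -1·-1 + -1·5 = 7/4
t_6 = -3·7/4 + 1·-1 + 3/2·1/2 + -1·3/2 + -1·-1 = -6
t_7 = -3·-6 + 1·7/4 + 3/2·-1 + -1·1/2 + -1·3/2 = 65/4
t_8 = -3·65/4 + 1·-6 + 3/2·7/4 + -1·-1 + -1·1/2 = -413/8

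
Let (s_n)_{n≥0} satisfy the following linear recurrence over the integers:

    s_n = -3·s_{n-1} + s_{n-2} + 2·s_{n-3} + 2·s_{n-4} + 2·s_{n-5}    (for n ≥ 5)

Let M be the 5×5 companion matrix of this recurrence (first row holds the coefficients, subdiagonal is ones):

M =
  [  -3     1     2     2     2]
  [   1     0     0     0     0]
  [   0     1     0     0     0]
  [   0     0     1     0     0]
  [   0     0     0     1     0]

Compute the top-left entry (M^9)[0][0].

-31119

(M^9)[0][0] is the top entry after applying M 9 times to the unit state (1, 0, 0, 0, 0). Equivalently it is h_{13} for the auxiliary sequence (h_n) obeying the same recurrence with h_4 = 1 and h_i = 0 for 0 ≤ i < 4:
h_5 = -3·1 + 1·0 + 2·0 + 2·0 + 2·0 = -3
h_6 = -3·-3 + 1·1 + 2·0 + 2·0 + 2·0 = 10
h_7 = -3·10 + 1·-3 + 2·1 + 2·0 + 2·0 = -31
h_8 = -3·-31 + 1·10 + 2·-3 + 2·1 + 2·0 = 99
h_9 = -3·99 + 1·-31 + 2·10 + 2·-3 + 2·1 = -312
h_10 = -3·-312 + 1·99 + 2·-31 + 2·10 + 2·-3 = 987
h_11 = -3·987 + 1·-312 + 2·99 + 2·-31 + 2·10 = -3117
h_12 = -3·-3117 + 1·987 + 2·-312 + 2·99 + 2·-31 = 9850
h_13 = -3·9850 + 1·-3117 + 2·987 + 2·-312 + 2·99 = -31119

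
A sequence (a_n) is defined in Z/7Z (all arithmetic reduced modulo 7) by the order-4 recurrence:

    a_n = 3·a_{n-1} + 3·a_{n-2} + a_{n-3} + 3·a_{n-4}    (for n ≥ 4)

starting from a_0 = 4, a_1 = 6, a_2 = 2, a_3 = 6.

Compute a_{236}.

1

a_4 = 3·6 + 3·2 + 1·6 + 3·4 = 0
a_5 = 3·0 + 3·6 + 1·2 + 3·6 = 3
a_6 = 3·3 + 3·0 + 1·6 + 3·2 = 0
a_7 = 3·0 + 3·3 + 1·0 + 3·6 = 6
a_8 = 3·6 + 3·0 + 1·3 + 3·0 = 0
a_9 = 3·0 + 3·6 + 1·0 + 3·3 = 6
a_10 = 3·6 + 3·0 + 1·6 + 3·0 = 3
a_11 = 3·3 + 3·6 + 1·0 + 3·6 = 3
a_12 = 3·3 + 3·3 + 1·6 + 3·0 = 3
a_13 = 3·3 + 3·3 + 1·3 + 3·6 = 4
a_14 = 3·4 + 3·3 + 1·3 + 3·3 = 5
a_15 = 3·5 + 3·4 + 1·3 + 3·3 = 4
a_16 = 3·4 + 3·5 + 1·4 + 3·3 = 5
a_17 = 3·5 + 3·4 + 1·5 + 3·4 = 2
a_18 = 3·2 + 3·5 + 1·4 + 3·5 = 5
a_19 = 3·5 + 3·2 + 1·5 + 3·4 = 3
a_20 = 3·3 + 3·5 + 1·2 + 3·5 = 6
a_21 = 3·6 + 3·3 + 1·5 + 3·2 = 3
a_22 = 3·3 + 3·6 + 1·3 + 3·5 = 3
a_23 = 3·3 + 3·3 + 1·6 + 3·3 = 5
a_24 = 3·5 + 3·3 + 1·3 + 3·6 = 3
a_25 = 3·3 + 3·5 + 1·3 + 3·3 = 1
a_26 = 3·1 + 3·3 + 1·5 + 3·3 = 5
a_27 = 3·5 + 3·1 + 1·3 + 3·5 = 1
a_28 = 3·1 + 3·5 + 1·1 + 3·3 = 0
a_29 = 3·0 + 3·1 + 1·5 + 3·1 = 4
a_30 = 3·4 + 3·0 + 1·1 + 3·5 = 0
a_31 = 3·0 + 3·4 + 1·0 + 3·1 = 1
a_32 = 3·1 + 3·0 + 1·4 + 3·0 = 0
a_33 = 3·0 + 3·1 + 1·0 + 3·4 = 1
a_34 = 3·1 + 3·0 + 1·1 + 3·0 = 4
a_35 = 3·4 + 3·1 + 1·0 + 3·1 = 4
a_36 = 3·4 + 3·4 + 1·1 + 3·0 = 4
a_37 = 3·4 + 3·4 + 1·4 + 3·1 = 3
a_38 = 3·3 + 3·4 + 1·4 + 3·4 = 2
a_39 = 3·2 + 3·3 + 1·4 + 3·4 = 3
a_40 = 3·3 + 3·2 + 1·3 + 3·4 = 2
a_41 = 3·2 + 3·3 + 1·2 + 3·3 = 5
a_42 = 3·5 + 3·2 + 1·3 + 3·2 = 2
a_43 = 3·2 + 3·5 + 1·2 + 3·3 = 4
a_44 = 3·4 + 3·2 + 1·5 + 3·2 = 1
a_45 = 3·1 + 3·4 + 1·2 + 3·5 = 4
a_46 = 3·4 + 3·1 + 1·4 + 3·2 = 4
a_47 = 3·4 + 3·4 + 1·1 + 3·4 = 2
a_48 = 3·2 + 3·4 + 1·4 + 3·1 = 4
a_49 = 3·4 + 3·2 + 1·4 + 3·4 = 6
a_50 = 3·6 + 3·4 + 1·2 + 3·4 = 2
a_51 = 3·2 + 3·6 + 1·4 + 3·2 = 6
(a_48, a_49, a_50, a_51) = (4, 6, 2, 6) = (a_0, a_1, a_2, a_3), so the sequence has period 48.
236 ≡ 44 (mod 48), hence a_236 = a_44 = 1.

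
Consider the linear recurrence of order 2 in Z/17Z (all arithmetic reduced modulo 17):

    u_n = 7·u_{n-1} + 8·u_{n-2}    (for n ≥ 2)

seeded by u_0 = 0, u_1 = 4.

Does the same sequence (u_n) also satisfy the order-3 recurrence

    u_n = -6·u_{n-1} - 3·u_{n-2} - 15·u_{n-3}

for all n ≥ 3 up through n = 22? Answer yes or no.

yes

Terms u_0..u_22: 0, 4, 11, 7, 1, 12, 7, 9, 0, 4, 11, 7, 1, 12, 7, 9, 0, 4, 11, 7, 1, 12, 7
n=3: candidate gives 7, actual u_3 = 7 ✓
n=4: candidate gives 1, actual u_4 = 1 ✓
n=5: candidate gives 12, actual u_5 = 12 ✓
n=6: candidate gives 7, actual u_6 = 7 ✓
n=7: candidate gives 9, actual u_7 = 9 ✓
n=8: candidate gives 0, actual u_8 = 0 ✓
n=9: candidate gives 4, actual u_9 = 4 ✓
n=10: candidate gives 11, actual u_10 = 11 ✓
n=11: candidate gives 7, actual u_11 = 7 ✓
n=12: candidate gives 1, actual u_12 = 1 ✓
n=13: candidate gives 12, actual u_13 = 12 ✓
n=14: candidate gives 7, actual u_14 = 7 ✓
n=15: candidate gives 9, actual u_15 = 9 ✓
n=16: candidate gives 0, actual u_16 = 0 ✓
n=17: candidate gives 4, actual u_17 = 4 ✓
n=18: candidate gives 11, actual u_18 = 11 ✓
n=19: candidate gives 7, actual u_19 = 7 ✓
n=20: candidate gives 1, actual u_20 = 1 ✓
n=21: candidate gives 12, actual u_21 = 12 ✓
n=22: candidate gives 7, actual u_22 = 7 ✓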